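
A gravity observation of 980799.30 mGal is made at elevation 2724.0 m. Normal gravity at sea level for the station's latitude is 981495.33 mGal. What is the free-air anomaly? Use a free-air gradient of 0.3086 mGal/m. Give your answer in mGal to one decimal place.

Free-air correction = 0.3086 × 2724.0 = 840.63 mGal
Free-air anomaly = 980799.30 − 981495.33 + (840.63) = 144.60 mGal

144.6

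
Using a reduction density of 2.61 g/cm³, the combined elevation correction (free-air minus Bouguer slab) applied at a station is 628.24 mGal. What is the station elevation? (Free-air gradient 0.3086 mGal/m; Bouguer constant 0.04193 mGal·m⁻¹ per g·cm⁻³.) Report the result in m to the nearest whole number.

Combined gradient = 0.3086 − 0.04193 × 2.61 = 0.1991627 mGal/m
h = 628.24 / 0.1991627 = 3154.41 m

3154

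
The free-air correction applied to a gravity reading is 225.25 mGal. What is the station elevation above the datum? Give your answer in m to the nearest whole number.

730

h = 225.25 / 0.3086 = 729.91 m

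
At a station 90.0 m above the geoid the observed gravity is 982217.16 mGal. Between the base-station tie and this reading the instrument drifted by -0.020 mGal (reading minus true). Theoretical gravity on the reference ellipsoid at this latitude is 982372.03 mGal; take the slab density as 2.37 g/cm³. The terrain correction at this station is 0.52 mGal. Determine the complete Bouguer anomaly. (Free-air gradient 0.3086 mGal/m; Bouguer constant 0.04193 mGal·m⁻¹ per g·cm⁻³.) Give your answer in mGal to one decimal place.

-135.5

Drift-corrected reading = 982217.16 − (-0.020) = 982217.180 mGal
Free-air correction = 0.3086 × 90.0 = 27.77 mGal
Free-air anomaly = 982217.180 − 982372.03 + (27.77) = -127.080 mGal
Bouguer slab correction = 0.04193 × 2.37 × 90.0 = 8.94 mGal
Simple Bouguer anomaly = -127.080 − (8.94) = -136.020 mGal
Complete Bouguer anomaly = -136.020 + 0.52 = -135.500 mGal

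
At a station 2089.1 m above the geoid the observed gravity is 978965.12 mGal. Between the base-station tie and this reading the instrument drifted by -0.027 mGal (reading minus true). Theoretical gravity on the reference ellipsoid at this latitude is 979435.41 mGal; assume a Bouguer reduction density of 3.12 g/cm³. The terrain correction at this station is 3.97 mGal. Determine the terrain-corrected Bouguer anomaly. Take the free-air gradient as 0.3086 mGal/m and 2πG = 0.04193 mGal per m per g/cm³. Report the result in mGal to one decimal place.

Drift-corrected reading = 978965.12 − (-0.027) = 978965.147 mGal
Free-air correction = 0.3086 × 2089.1 = 644.70 mGal
Free-air anomaly = 978965.147 − 979435.41 + (644.70) = 174.437 mGal
Bouguer slab correction = 0.04193 × 3.12 × 2089.1 = 273.30 mGal
Simple Bouguer anomaly = 174.437 − (273.30) = -98.863 mGal
Complete Bouguer anomaly = -98.863 + 3.97 = -94.893 mGal

-94.9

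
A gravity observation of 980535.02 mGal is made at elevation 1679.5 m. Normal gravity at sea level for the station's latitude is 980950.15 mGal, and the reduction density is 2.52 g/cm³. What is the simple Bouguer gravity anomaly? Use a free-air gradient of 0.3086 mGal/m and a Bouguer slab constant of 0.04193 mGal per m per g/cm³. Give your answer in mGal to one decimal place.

-74.3

Free-air correction = 0.3086 × 1679.5 = 518.29 mGal
Free-air anomaly = 980535.02 − 980950.15 + (518.29) = 103.16 mGal
Bouguer slab correction = 0.04193 × 2.52 × 1679.5 = 177.46 mGal
Simple Bouguer anomaly = 103.16 − (177.46) = -74.30 mGal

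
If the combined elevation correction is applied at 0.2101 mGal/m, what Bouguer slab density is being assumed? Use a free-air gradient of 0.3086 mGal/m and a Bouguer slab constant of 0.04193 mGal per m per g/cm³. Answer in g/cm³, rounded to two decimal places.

2.35

0.2101 = 0.3086 − 0.04193 × ρ
ρ = (0.3086 − 0.2101) / 0.04193 = 2.35 g/cm³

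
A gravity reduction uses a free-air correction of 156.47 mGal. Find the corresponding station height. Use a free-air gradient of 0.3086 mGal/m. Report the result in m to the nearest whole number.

507

h = 156.47 / 0.3086 = 507.03 m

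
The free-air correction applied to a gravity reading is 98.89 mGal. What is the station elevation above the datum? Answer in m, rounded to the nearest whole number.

h = 98.89 / 0.3086 = 320.45 m

320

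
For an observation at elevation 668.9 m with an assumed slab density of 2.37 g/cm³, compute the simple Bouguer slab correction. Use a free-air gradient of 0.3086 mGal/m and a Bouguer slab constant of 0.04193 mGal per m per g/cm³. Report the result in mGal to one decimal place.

Bouguer slab correction = 0.04193 × 2.37 × 668.9 = 66.5 mGal

66.5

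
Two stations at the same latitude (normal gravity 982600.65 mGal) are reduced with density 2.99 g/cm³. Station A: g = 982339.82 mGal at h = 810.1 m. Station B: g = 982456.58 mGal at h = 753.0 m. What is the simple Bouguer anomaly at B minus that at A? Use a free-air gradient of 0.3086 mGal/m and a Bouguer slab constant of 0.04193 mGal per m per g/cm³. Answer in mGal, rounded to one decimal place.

Δg_SB(A) = 982339.82 − 982600.65 + 0.3086×810.1 − 0.04193×2.99×810.1 = -112.40 mGal
Δg_SB(B) = 982456.58 − 982600.65 + 0.3086×753.0 − 0.04193×2.99×753.0 = -6.10 mGal
Difference = -6.10 − (-112.40) = 106.30 mGal

106.3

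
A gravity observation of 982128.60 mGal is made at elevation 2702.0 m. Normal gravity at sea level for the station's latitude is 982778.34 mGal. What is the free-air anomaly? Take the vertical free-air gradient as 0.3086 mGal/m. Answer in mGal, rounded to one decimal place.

184.1

Free-air correction = 0.3086 × 2702.0 = 833.84 mGal
Free-air anomaly = 982128.60 − 982778.34 + (833.84) = 184.10 mGal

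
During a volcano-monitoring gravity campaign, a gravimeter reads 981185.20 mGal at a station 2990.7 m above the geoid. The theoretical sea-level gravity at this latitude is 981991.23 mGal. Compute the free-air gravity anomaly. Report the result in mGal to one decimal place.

116.9

Free-air correction = 0.3086 × 2990.7 = 922.93 mGal
Free-air anomaly = 981185.20 − 981991.23 + (922.93) = 116.90 mGal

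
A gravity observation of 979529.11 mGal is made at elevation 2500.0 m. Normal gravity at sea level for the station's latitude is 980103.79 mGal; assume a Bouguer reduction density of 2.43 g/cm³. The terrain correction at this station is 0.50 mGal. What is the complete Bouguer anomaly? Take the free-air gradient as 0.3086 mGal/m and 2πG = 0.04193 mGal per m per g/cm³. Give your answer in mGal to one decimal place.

-57.4

Free-air correction = 0.3086 × 2500.0 = 771.50 mGal
Free-air anomaly = 979529.11 − 980103.79 + (771.50) = 196.82 mGal
Bouguer slab correction = 0.04193 × 2.43 × 2500.0 = 254.72 mGal
Simple Bouguer anomaly = 196.82 − (254.72) = -57.90 mGal
Complete Bouguer anomaly = -57.90 + 0.50 = -57.40 mGal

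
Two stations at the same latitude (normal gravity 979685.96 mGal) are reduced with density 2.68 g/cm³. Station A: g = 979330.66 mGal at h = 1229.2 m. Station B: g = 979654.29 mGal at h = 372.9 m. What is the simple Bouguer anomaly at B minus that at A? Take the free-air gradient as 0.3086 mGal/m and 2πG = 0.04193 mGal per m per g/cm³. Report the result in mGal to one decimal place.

155.6

Δg_SB(A) = 979330.66 − 979685.96 + 0.3086×1229.2 − 0.04193×2.68×1229.2 = -114.10 mGal
Δg_SB(B) = 979654.29 − 979685.96 + 0.3086×372.9 − 0.04193×2.68×372.9 = 41.50 mGal
Difference = 41.50 − (-114.10) = 155.60 mGal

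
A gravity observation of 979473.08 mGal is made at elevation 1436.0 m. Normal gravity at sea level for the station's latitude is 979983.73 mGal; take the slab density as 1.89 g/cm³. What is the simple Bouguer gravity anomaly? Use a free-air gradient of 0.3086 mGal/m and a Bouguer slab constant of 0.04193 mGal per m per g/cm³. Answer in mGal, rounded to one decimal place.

-181.3

Free-air correction = 0.3086 × 1436.0 = 443.15 mGal
Free-air anomaly = 979473.08 − 979983.73 + (443.15) = -67.50 mGal
Bouguer slab correction = 0.04193 × 1.89 × 1436.0 = 113.80 mGal
Simple Bouguer anomaly = -67.50 − (113.80) = -181.30 mGal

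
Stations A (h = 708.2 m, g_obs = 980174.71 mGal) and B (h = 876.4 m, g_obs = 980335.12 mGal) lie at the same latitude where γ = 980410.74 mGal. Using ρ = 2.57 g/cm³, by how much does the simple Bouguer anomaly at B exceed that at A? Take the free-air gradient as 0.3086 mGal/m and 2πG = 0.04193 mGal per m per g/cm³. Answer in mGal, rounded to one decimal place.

194.2

Δg_SB(A) = 980174.71 − 980410.74 + 0.3086×708.2 − 0.04193×2.57×708.2 = -93.80 mGal
Δg_SB(B) = 980335.12 − 980410.74 + 0.3086×876.4 − 0.04193×2.57×876.4 = 100.40 mGal
Difference = 100.40 − (-93.80) = 194.20 mGal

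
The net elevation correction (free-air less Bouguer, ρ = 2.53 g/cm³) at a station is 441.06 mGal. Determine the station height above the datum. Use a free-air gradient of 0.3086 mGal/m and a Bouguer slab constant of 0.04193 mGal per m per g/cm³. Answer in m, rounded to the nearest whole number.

Combined gradient = 0.3086 − 0.04193 × 2.53 = 0.2025171 mGal/m
h = 441.06 / 0.2025171 = 2177.89 m

2178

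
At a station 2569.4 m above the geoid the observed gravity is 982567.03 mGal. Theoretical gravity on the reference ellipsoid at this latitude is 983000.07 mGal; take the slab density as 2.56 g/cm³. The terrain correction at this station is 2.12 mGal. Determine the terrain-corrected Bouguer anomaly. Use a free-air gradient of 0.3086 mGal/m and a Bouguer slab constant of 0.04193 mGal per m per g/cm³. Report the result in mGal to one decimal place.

86.2

Free-air correction = 0.3086 × 2569.4 = 792.92 mGal
Free-air anomaly = 982567.03 − 983000.07 + (792.92) = 359.88 mGal
Bouguer slab correction = 0.04193 × 2.56 × 2569.4 = 275.80 mGal
Simple Bouguer anomaly = 359.88 − (275.80) = 84.08 mGal
Complete Bouguer anomaly = 84.08 + 2.12 = 86.20 mGal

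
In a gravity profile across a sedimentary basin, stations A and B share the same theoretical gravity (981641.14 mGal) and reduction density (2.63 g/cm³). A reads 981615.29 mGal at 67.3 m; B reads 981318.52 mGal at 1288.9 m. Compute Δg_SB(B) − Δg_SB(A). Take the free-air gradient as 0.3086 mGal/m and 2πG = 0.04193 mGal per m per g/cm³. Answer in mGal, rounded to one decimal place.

-54.5

Δg_SB(A) = 981615.29 − 981641.14 + 0.3086×67.3 − 0.04193×2.63×67.3 = -12.50 mGal
Δg_SB(B) = 981318.52 − 981641.14 + 0.3086×1288.9 − 0.04193×2.63×1288.9 = -67.00 mGal
Difference = -67.00 − (-12.50) = -54.50 mGal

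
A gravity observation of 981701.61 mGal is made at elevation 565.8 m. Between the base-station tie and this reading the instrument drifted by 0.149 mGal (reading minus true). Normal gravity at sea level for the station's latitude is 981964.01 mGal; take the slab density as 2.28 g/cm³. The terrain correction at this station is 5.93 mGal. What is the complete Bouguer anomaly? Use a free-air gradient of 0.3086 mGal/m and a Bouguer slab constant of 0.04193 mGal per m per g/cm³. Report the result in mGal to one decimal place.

Drift-corrected reading = 981701.61 − (0.149) = 981701.461 mGal
Free-air correction = 0.3086 × 565.8 = 174.61 mGal
Free-air anomaly = 981701.461 − 981964.01 + (174.61) = -87.939 mGal
Bouguer slab correction = 0.04193 × 2.28 × 565.8 = 54.09 mGal
Simple Bouguer anomaly = -87.939 − (54.09) = -142.029 mGal
Complete Bouguer anomaly = -142.029 + 5.93 = -136.099 mGal

-136.1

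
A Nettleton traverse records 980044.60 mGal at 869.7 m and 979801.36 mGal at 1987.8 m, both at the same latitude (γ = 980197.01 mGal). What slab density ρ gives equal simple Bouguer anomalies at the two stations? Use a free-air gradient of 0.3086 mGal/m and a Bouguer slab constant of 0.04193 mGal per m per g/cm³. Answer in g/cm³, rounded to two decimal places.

Δg_obs = 979801.36 − 980044.60 = -243.24 mGal over Δh = 1987.8 − 869.7 = 1118.1 m
Equal Bouguer anomalies ⇒ Δg_obs + (0.3086 − 0.04193ρ)·Δh = 0
0.3086 − 0.04193ρ = −Δg_obs/Δh = 0.21755
ρ = (0.3086 − 0.21755) / 0.04193 = 2.17 g/cm³

2.17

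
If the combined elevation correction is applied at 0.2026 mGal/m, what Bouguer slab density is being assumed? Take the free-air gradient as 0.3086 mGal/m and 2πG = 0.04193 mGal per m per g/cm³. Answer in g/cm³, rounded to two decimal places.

0.2026 = 0.3086 − 0.04193 × ρ
ρ = (0.3086 − 0.2026) / 0.04193 = 2.53 g/cm³

2.53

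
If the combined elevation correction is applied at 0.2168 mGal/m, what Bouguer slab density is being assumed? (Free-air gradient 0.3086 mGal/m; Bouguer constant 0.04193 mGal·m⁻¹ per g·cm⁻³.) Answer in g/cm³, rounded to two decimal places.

0.2168 = 0.3086 − 0.04193 × ρ
ρ = (0.3086 − 0.2168) / 0.04193 = 2.19 g/cm³

2.19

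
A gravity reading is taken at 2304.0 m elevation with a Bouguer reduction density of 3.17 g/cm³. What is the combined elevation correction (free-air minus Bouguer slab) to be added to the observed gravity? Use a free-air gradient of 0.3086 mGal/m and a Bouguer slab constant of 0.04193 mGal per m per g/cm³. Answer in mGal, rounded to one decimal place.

Combined gradient = 0.3086 − 0.04193 × 3.17 = 0.1756819 mGal/m
Combined elevation correction = 0.1756819 × 2304.0 = 404.8 mGal

404.8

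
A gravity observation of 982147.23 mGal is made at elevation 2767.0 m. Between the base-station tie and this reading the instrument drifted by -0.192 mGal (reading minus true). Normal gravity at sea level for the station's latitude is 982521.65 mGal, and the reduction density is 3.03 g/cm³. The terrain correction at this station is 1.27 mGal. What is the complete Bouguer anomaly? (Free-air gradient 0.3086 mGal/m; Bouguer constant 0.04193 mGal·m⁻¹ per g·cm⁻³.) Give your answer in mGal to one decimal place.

Drift-corrected reading = 982147.23 − (-0.192) = 982147.422 mGal
Free-air correction = 0.3086 × 2767.0 = 853.90 mGal
Free-air anomaly = 982147.422 − 982521.65 + (853.90) = 479.672 mGal
Bouguer slab correction = 0.04193 × 3.03 × 2767.0 = 351.54 mGal
Simple Bouguer anomaly = 479.672 − (351.54) = 128.132 mGal
Complete Bouguer anomaly = 128.132 + 1.27 = 129.402 mGal

129.4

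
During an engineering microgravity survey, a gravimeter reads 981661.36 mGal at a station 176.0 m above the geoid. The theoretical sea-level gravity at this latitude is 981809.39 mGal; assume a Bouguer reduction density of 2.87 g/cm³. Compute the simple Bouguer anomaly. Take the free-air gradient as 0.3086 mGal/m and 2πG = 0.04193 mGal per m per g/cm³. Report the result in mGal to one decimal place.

-114.9

Free-air correction = 0.3086 × 176.0 = 54.31 mGal
Free-air anomaly = 981661.36 − 981809.39 + (54.31) = -93.72 mGal
Bouguer slab correction = 0.04193 × 2.87 × 176.0 = 21.18 mGal
Simple Bouguer anomaly = -93.72 − (21.18) = -114.90 mGal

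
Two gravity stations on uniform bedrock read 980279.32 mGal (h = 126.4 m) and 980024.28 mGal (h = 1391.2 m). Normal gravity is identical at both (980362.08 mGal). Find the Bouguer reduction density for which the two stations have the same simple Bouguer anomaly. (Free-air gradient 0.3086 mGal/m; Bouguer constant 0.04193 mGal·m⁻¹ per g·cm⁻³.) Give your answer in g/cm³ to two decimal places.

2.55

Δg_obs = 980024.28 − 980279.32 = -255.04 mGal over Δh = 1391.2 − 126.4 = 1264.8 m
Equal Bouguer anomalies ⇒ Δg_obs + (0.3086 − 0.04193ρ)·Δh = 0
0.3086 − 0.04193ρ = −Δg_obs/Δh = 0.20164
ρ = (0.3086 − 0.20164) / 0.04193 = 2.55 g/cm³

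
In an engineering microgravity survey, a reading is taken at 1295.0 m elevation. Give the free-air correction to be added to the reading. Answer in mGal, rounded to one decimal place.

Free-air correction = 0.3086 × 1295.0 = 399.6 mGal

399.6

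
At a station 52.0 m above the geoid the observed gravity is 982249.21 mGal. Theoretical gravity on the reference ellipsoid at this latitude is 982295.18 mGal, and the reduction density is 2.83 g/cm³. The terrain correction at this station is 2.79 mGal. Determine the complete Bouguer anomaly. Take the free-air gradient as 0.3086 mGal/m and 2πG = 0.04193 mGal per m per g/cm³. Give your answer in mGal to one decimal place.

-33.3

Free-air correction = 0.3086 × 52.0 = 16.05 mGal
Free-air anomaly = 982249.21 − 982295.18 + (16.05) = -29.92 mGal
Bouguer slab correction = 0.04193 × 2.83 × 52.0 = 6.17 mGal
Simple Bouguer anomaly = -29.92 − (6.17) = -36.09 mGal
Complete Bouguer anomaly = -36.09 + 2.79 = -33.30 mGal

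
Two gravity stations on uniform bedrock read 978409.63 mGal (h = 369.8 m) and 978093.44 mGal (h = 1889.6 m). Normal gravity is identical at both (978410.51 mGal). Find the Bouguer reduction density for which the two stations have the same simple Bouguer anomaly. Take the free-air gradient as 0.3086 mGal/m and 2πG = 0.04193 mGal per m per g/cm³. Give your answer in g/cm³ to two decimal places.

Δg_obs = 978093.44 − 978409.63 = -316.19 mGal over Δh = 1889.6 − 369.8 = 1519.8 m
Equal Bouguer anomalies ⇒ Δg_obs + (0.3086 − 0.04193ρ)·Δh = 0
0.3086 − 0.04193ρ = −Δg_obs/Δh = 0.20805
ρ = (0.3086 − 0.20805) / 0.04193 = 2.40 g/cm³

2.40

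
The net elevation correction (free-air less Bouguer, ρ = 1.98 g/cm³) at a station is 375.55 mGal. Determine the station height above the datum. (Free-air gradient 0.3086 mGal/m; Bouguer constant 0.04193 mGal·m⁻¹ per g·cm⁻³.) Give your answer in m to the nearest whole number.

1665

Combined gradient = 0.3086 − 0.04193 × 1.98 = 0.2255786 mGal/m
h = 375.55 / 0.2255786 = 1664.83 m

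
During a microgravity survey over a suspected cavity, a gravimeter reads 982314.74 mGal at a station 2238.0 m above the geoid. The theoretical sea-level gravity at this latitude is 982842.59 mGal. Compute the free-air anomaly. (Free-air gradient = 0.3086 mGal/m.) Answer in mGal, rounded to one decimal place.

Free-air correction = 0.3086 × 2238.0 = 690.65 mGal
Free-air anomaly = 982314.74 − 982842.59 + (690.65) = 162.80 mGal

162.8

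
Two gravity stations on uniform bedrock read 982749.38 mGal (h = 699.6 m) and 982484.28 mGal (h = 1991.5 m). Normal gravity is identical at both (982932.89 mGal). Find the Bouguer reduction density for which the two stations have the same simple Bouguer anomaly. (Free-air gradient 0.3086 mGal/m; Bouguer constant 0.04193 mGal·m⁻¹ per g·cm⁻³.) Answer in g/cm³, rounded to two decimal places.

Δg_obs = 982484.28 − 982749.38 = -265.10 mGal over Δh = 1991.5 − 699.6 = 1291.9 m
Equal Bouguer anomalies ⇒ Δg_obs + (0.3086 − 0.04193ρ)·Δh = 0
0.3086 − 0.04193ρ = −Δg_obs/Δh = 0.20520
ρ = (0.3086 − 0.20520) / 0.04193 = 2.47 g/cm³

2.47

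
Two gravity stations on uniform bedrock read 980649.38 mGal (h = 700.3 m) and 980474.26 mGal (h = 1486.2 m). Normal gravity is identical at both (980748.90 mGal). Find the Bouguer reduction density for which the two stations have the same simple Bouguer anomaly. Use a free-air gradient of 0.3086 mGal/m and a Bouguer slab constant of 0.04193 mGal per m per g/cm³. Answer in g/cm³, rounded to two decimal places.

2.05

Δg_obs = 980474.26 − 980649.38 = -175.12 mGal over Δh = 1486.2 − 700.3 = 785.9 m
Equal Bouguer anomalies ⇒ Δg_obs + (0.3086 − 0.04193ρ)·Δh = 0
0.3086 − 0.04193ρ = −Δg_obs/Δh = 0.22283
ρ = (0.3086 − 0.22283) / 0.04193 = 2.05 g/cm³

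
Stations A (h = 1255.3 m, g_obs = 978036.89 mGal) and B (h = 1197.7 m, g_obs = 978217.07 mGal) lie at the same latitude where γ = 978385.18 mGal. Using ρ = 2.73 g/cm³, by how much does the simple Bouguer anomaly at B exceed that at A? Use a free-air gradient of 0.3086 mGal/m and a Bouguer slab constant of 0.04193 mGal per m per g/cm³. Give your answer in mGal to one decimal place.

Δg_SB(A) = 978036.89 − 978385.18 + 0.3086×1255.3 − 0.04193×2.73×1255.3 = -104.60 mGal
Δg_SB(B) = 978217.07 − 978385.18 + 0.3086×1197.7 − 0.04193×2.73×1197.7 = 64.40 mGal
Difference = 64.40 − (-104.60) = 169.00 mGal

169.0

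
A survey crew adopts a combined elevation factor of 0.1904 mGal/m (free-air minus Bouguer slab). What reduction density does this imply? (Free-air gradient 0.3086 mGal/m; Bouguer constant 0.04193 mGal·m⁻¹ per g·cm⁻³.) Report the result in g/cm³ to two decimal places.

0.1904 = 0.3086 − 0.04193 × ρ
ρ = (0.3086 − 0.1904) / 0.04193 = 2.82 g/cm³

2.82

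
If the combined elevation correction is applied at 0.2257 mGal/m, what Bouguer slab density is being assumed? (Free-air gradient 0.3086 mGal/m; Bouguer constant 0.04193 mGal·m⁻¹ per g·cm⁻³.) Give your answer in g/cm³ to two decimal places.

0.2257 = 0.3086 − 0.04193 × ρ
ρ = (0.3086 − 0.2257) / 0.04193 = 1.98 g/cm³

1.98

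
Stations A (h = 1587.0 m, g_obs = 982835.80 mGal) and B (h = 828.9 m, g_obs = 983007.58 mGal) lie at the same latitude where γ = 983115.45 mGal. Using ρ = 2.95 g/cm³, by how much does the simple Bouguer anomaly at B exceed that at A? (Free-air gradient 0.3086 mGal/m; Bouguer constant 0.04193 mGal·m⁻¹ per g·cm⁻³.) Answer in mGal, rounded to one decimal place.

31.6

Δg_SB(A) = 982835.80 − 983115.45 + 0.3086×1587.0 − 0.04193×2.95×1587.0 = 13.80 mGal
Δg_SB(B) = 983007.58 − 983115.45 + 0.3086×828.9 − 0.04193×2.95×828.9 = 45.40 mGal
Difference = 45.40 − (13.80) = 31.60 mGal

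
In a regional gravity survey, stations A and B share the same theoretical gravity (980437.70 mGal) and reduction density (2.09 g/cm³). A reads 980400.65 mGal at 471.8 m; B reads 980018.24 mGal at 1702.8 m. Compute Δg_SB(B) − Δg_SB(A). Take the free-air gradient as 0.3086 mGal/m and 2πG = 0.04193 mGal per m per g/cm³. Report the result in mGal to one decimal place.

-110.4

Δg_SB(A) = 980400.65 − 980437.70 + 0.3086×471.8 − 0.04193×2.09×471.8 = 67.20 mGal
Δg_SB(B) = 980018.24 − 980437.70 + 0.3086×1702.8 − 0.04193×2.09×1702.8 = -43.20 mGal
Difference = -43.20 − (67.20) = -110.40 mGal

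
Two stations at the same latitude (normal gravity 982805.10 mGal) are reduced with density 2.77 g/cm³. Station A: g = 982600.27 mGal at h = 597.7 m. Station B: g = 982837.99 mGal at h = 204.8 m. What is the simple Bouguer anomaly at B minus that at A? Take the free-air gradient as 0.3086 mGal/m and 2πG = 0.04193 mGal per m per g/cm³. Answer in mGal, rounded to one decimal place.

Δg_SB(A) = 982600.27 − 982805.10 + 0.3086×597.7 − 0.04193×2.77×597.7 = -89.80 mGal
Δg_SB(B) = 982837.99 − 982805.10 + 0.3086×204.8 − 0.04193×2.77×204.8 = 72.30 mGal
Difference = 72.30 − (-89.80) = 162.10 mGal

162.1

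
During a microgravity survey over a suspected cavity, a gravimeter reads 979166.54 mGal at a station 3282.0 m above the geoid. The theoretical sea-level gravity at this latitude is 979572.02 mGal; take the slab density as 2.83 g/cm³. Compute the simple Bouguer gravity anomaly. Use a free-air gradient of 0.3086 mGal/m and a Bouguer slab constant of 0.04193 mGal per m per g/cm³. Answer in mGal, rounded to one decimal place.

Free-air correction = 0.3086 × 3282.0 = 1012.83 mGal
Free-air anomaly = 979166.54 − 979572.02 + (1012.83) = 607.35 mGal
Bouguer slab correction = 0.04193 × 2.83 × 3282.0 = 389.45 mGal
Simple Bouguer anomaly = 607.35 − (389.45) = 217.90 mGal

217.9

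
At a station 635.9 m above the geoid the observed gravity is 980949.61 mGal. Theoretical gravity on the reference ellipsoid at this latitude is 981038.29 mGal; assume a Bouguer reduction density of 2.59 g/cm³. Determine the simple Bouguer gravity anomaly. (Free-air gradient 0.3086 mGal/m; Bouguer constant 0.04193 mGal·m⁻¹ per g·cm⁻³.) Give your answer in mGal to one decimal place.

Free-air correction = 0.3086 × 635.9 = 196.24 mGal
Free-air anomaly = 980949.61 − 981038.29 + (196.24) = 107.56 mGal
Bouguer slab correction = 0.04193 × 2.59 × 635.9 = 69.06 mGal
Simple Bouguer anomaly = 107.56 − (69.06) = 38.50 mGal

38.5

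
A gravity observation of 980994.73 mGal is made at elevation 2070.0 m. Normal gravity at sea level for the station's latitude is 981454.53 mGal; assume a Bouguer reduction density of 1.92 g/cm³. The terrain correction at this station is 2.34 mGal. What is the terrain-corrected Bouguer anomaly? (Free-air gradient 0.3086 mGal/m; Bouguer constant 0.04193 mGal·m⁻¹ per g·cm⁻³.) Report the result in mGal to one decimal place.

Free-air correction = 0.3086 × 2070.0 = 638.80 mGal
Free-air anomaly = 980994.73 − 981454.53 + (638.80) = 179.00 mGal
Bouguer slab correction = 0.04193 × 1.92 × 2070.0 = 166.65 mGal
Simple Bouguer anomaly = 179.00 − (166.65) = 12.35 mGal
Complete Bouguer anomaly = 12.35 + 2.34 = 14.69 mGal

14.7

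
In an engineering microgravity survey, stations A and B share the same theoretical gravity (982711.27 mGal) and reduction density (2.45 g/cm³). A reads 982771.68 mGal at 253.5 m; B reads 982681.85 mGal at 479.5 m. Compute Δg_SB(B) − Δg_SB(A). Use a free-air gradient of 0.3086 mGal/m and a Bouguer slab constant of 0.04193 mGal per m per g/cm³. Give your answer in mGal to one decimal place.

-43.3

Δg_SB(A) = 982771.68 − 982711.27 + 0.3086×253.5 − 0.04193×2.45×253.5 = 112.60 mGal
Δg_SB(B) = 982681.85 − 982711.27 + 0.3086×479.5 − 0.04193×2.45×479.5 = 69.30 mGal
Difference = 69.30 − (112.60) = -43.30 mGal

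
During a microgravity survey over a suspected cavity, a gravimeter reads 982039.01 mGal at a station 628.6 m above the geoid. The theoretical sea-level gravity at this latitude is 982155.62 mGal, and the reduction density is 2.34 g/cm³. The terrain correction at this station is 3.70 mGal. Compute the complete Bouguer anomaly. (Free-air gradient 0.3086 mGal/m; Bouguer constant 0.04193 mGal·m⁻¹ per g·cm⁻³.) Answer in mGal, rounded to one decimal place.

19.4

Free-air correction = 0.3086 × 628.6 = 193.99 mGal
Free-air anomaly = 982039.01 − 982155.62 + (193.99) = 77.38 mGal
Bouguer slab correction = 0.04193 × 2.34 × 628.6 = 61.68 mGal
Simple Bouguer anomaly = 77.38 − (61.68) = 15.70 mGal
Complete Bouguer anomaly = 15.70 + 3.70 = 19.40 mGal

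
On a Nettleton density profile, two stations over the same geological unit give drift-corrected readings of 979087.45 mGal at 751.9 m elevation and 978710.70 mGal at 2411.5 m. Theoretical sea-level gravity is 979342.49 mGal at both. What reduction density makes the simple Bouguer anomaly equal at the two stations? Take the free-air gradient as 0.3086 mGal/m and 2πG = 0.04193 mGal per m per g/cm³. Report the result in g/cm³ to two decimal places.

1.95

Δg_obs = 978710.70 − 979087.45 = -376.75 mGal over Δh = 2411.5 − 751.9 = 1659.6 m
Equal Bouguer anomalies ⇒ Δg_obs + (0.3086 − 0.04193ρ)·Δh = 0
0.3086 − 0.04193ρ = −Δg_obs/Δh = 0.22701
ρ = (0.3086 − 0.22701) / 0.04193 = 1.95 g/cm³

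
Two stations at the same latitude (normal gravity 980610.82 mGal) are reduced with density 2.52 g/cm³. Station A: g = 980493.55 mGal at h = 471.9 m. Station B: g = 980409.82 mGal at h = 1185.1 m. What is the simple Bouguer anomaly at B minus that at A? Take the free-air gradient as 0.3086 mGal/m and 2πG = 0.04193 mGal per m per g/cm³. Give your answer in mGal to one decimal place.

Δg_SB(A) = 980493.55 − 980610.82 + 0.3086×471.9 − 0.04193×2.52×471.9 = -21.50 mGal
Δg_SB(B) = 980409.82 − 980610.82 + 0.3086×1185.1 − 0.04193×2.52×1185.1 = 39.50 mGal
Difference = 39.50 − (-21.50) = 61.00 mGal

61.0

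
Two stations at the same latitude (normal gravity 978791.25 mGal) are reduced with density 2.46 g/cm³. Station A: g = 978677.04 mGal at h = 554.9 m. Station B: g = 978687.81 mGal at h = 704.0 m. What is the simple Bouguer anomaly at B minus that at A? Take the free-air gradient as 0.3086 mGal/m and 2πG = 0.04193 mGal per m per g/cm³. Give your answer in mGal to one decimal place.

41.4

Δg_SB(A) = 978677.04 − 978791.25 + 0.3086×554.9 − 0.04193×2.46×554.9 = -0.20 mGal
Δg_SB(B) = 978687.81 − 978791.25 + 0.3086×704.0 − 0.04193×2.46×704.0 = 41.20 mGal
Difference = 41.20 − (-0.20) = 41.40 mGal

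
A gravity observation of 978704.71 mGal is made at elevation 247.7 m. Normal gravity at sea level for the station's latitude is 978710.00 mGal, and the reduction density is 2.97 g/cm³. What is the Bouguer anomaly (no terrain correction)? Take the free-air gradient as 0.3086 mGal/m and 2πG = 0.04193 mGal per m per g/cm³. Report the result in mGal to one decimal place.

Free-air correction = 0.3086 × 247.7 = 76.44 mGal
Free-air anomaly = 978704.71 − 978710.00 + (76.44) = 71.15 mGal
Bouguer slab correction = 0.04193 × 2.97 × 247.7 = 30.85 mGal
Simple Bouguer anomaly = 71.15 − (30.85) = 40.30 mGal

40.3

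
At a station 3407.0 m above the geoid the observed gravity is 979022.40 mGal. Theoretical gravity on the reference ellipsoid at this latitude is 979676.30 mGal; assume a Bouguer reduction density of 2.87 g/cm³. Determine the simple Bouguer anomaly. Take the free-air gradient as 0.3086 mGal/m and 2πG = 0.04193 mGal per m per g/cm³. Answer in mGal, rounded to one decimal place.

-12.5

Free-air correction = 0.3086 × 3407.0 = 1051.40 mGal
Free-air anomaly = 979022.40 − 979676.30 + (1051.40) = 397.50 mGal
Bouguer slab correction = 0.04193 × 2.87 × 3407.0 = 410.00 mGal
Simple Bouguer anomaly = 397.50 − (410.00) = -12.50 mGal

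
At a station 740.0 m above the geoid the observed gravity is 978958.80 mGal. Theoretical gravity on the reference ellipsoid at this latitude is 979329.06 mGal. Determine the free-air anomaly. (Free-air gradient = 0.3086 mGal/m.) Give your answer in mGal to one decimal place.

Free-air correction = 0.3086 × 740.0 = 228.36 mGal
Free-air anomaly = 978958.80 − 979329.06 + (228.36) = -141.90 mGal

-141.9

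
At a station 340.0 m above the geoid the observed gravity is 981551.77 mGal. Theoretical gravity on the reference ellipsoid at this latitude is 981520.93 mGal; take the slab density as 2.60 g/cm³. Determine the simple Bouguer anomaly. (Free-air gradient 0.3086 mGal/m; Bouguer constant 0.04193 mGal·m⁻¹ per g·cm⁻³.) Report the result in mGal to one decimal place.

Free-air correction = 0.3086 × 340.0 = 104.92 mGal
Free-air anomaly = 981551.77 − 981520.93 + (104.92) = 135.76 mGal
Bouguer slab correction = 0.04193 × 2.60 × 340.0 = 37.07 mGal
Simple Bouguer anomaly = 135.76 − (37.07) = 98.69 mGal

98.7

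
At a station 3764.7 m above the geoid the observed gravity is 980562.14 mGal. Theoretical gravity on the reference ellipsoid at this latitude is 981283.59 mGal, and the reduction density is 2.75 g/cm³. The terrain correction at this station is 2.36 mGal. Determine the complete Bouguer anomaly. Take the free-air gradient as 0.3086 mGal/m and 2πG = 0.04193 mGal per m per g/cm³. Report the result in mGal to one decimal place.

8.6

Free-air correction = 0.3086 × 3764.7 = 1161.79 mGal
Free-air anomaly = 980562.14 − 981283.59 + (1161.79) = 440.34 mGal
Bouguer slab correction = 0.04193 × 2.75 × 3764.7 = 434.10 mGal
Simple Bouguer anomaly = 440.34 − (434.10) = 6.24 mGal
Complete Bouguer anomaly = 6.24 + 2.36 = 8.60 mGal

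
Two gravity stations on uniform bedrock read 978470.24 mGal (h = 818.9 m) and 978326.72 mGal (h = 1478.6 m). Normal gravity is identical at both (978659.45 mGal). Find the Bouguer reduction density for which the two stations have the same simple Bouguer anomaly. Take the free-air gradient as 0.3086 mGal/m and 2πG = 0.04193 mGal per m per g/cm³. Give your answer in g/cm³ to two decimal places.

2.17

Δg_obs = 978326.72 − 978470.24 = -143.52 mGal over Δh = 1478.6 − 818.9 = 659.7 m
Equal Bouguer anomalies ⇒ Δg_obs + (0.3086 − 0.04193ρ)·Δh = 0
0.3086 − 0.04193ρ = −Δg_obs/Δh = 0.21755
ρ = (0.3086 − 0.21755) / 0.04193 = 2.17 g/cm³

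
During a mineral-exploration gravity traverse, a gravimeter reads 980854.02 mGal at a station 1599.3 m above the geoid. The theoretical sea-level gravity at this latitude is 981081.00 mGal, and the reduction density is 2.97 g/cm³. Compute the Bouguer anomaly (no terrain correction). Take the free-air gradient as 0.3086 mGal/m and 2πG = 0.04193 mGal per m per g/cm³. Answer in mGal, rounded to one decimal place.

Free-air correction = 0.3086 × 1599.3 = 493.54 mGal
Free-air anomaly = 980854.02 − 981081.00 + (493.54) = 266.56 mGal
Bouguer slab correction = 0.04193 × 2.97 × 1599.3 = 199.16 mGal
Simple Bouguer anomaly = 266.56 − (199.16) = 67.40 mGal

67.4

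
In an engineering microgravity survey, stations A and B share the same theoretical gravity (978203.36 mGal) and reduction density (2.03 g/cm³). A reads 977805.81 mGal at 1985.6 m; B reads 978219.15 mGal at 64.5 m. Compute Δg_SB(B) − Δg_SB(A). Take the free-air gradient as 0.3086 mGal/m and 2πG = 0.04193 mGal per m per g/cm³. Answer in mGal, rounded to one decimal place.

Δg_SB(A) = 977805.81 − 978203.36 + 0.3086×1985.6 − 0.04193×2.03×1985.6 = 46.20 mGal
Δg_SB(B) = 978219.15 − 978203.36 + 0.3086×64.5 − 0.04193×2.03×64.5 = 30.20 mGal
Difference = 30.20 − (46.20) = -16.00 mGal

-16.0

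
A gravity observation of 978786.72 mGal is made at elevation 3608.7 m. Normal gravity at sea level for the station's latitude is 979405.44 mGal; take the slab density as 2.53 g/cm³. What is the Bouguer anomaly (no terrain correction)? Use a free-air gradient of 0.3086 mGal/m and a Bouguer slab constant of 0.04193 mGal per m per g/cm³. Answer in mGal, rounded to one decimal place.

112.1

Free-air correction = 0.3086 × 3608.7 = 1113.64 mGal
Free-air anomaly = 978786.72 − 979405.44 + (1113.64) = 494.92 mGal
Bouguer slab correction = 0.04193 × 2.53 × 3608.7 = 382.82 mGal
Simple Bouguer anomaly = 494.92 − (382.82) = 112.10 mGal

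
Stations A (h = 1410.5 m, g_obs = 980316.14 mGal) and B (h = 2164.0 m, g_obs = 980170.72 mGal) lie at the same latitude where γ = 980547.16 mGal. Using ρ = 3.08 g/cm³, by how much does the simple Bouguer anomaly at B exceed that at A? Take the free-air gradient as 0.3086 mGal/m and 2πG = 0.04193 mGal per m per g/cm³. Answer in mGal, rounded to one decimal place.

-10.2

Δg_SB(A) = 980316.14 − 980547.16 + 0.3086×1410.5 − 0.04193×3.08×1410.5 = 22.10 mGal
Δg_SB(B) = 980170.72 − 980547.16 + 0.3086×2164.0 − 0.04193×3.08×2164.0 = 11.90 mGal
Difference = 11.90 − (22.10) = -10.20 mGal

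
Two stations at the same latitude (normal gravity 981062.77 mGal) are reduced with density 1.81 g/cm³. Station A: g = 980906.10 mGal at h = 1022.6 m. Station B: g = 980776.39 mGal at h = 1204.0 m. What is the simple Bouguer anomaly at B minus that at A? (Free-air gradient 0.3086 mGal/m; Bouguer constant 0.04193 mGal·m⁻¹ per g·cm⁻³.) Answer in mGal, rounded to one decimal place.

-87.5

Δg_SB(A) = 980906.10 − 981062.77 + 0.3086×1022.6 − 0.04193×1.81×1022.6 = 81.30 mGal
Δg_SB(B) = 980776.39 − 981062.77 + 0.3086×1204.0 − 0.04193×1.81×1204.0 = -6.20 mGal
Difference = -6.20 − (81.30) = -87.50 mGal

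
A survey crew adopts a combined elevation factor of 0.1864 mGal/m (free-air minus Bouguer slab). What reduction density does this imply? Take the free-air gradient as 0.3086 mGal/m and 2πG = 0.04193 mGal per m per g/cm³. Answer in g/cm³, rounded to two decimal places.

0.1864 = 0.3086 − 0.04193 × ρ
ρ = (0.3086 − 0.1864) / 0.04193 = 2.91 g/cm³

2.91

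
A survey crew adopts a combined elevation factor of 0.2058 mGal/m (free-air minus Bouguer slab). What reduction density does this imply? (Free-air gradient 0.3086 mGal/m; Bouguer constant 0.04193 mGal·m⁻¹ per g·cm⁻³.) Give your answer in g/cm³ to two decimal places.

0.2058 = 0.3086 − 0.04193 × ρ
ρ = (0.3086 − 0.2058) / 0.04193 = 2.45 g/cm³

2.45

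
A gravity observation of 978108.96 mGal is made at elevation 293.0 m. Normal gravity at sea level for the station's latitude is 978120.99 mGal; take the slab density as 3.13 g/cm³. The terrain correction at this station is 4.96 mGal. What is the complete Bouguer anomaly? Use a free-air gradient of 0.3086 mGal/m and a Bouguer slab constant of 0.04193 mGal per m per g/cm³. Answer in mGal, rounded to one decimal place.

44.9

Free-air correction = 0.3086 × 293.0 = 90.42 mGal
Free-air anomaly = 978108.96 − 978120.99 + (90.42) = 78.39 mGal
Bouguer slab correction = 0.04193 × 3.13 × 293.0 = 38.45 mGal
Simple Bouguer anomaly = 78.39 − (38.45) = 39.94 mGal
Complete Bouguer anomaly = 39.94 + 4.96 = 44.90 mGal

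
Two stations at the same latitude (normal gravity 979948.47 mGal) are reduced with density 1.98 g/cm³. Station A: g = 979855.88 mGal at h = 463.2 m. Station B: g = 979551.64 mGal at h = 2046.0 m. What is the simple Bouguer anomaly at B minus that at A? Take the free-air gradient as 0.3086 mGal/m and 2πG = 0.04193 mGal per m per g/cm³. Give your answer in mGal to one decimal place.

52.8

Δg_SB(A) = 979855.88 − 979948.47 + 0.3086×463.2 − 0.04193×1.98×463.2 = 11.90 mGal
Δg_SB(B) = 979551.64 − 979948.47 + 0.3086×2046.0 − 0.04193×1.98×2046.0 = 64.70 mGal
Difference = 64.70 − (11.90) = 52.80 mGal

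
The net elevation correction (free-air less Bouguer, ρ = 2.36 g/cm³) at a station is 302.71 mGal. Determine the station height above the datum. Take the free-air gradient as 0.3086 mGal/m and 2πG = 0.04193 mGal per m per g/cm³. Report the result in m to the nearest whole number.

1444

Combined gradient = 0.3086 − 0.04193 × 2.36 = 0.2096452 mGal/m
h = 302.71 / 0.2096452 = 1443.92 m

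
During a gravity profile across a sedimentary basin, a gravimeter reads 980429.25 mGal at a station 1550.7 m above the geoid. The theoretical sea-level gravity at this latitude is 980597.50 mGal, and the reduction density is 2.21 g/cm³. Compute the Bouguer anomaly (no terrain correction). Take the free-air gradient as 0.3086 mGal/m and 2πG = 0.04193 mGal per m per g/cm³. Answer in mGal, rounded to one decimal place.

166.6

Free-air correction = 0.3086 × 1550.7 = 478.55 mGal
Free-air anomaly = 980429.25 − 980597.50 + (478.55) = 310.30 mGal
Bouguer slab correction = 0.04193 × 2.21 × 1550.7 = 143.70 mGal
Simple Bouguer anomaly = 310.30 − (143.70) = 166.60 mGal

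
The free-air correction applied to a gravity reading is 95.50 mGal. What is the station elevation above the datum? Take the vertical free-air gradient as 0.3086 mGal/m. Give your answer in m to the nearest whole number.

309

h = 95.50 / 0.3086 = 309.46 m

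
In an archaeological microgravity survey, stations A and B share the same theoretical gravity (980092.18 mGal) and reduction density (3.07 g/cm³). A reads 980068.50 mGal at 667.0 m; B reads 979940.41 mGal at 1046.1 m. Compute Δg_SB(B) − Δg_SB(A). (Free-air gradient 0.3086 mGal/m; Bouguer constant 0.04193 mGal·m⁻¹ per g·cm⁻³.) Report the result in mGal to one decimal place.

Δg_SB(A) = 980068.50 − 980092.18 + 0.3086×667.0 − 0.04193×3.07×667.0 = 96.30 mGal
Δg_SB(B) = 979940.41 − 980092.18 + 0.3086×1046.1 − 0.04193×3.07×1046.1 = 36.40 mGal
Difference = 36.40 − (96.30) = -59.90 mGal

-59.9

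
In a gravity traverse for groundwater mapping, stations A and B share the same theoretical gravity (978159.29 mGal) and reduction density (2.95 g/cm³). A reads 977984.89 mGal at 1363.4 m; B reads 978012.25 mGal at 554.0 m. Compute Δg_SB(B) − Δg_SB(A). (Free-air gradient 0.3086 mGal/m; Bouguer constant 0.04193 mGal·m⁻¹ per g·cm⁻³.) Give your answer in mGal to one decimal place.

-122.3

Δg_SB(A) = 977984.89 − 978159.29 + 0.3086×1363.4 − 0.04193×2.95×1363.4 = 77.70 mGal
Δg_SB(B) = 978012.25 − 978159.29 + 0.3086×554.0 − 0.04193×2.95×554.0 = -44.60 mGal
Difference = -44.60 − (77.70) = -122.30 mGal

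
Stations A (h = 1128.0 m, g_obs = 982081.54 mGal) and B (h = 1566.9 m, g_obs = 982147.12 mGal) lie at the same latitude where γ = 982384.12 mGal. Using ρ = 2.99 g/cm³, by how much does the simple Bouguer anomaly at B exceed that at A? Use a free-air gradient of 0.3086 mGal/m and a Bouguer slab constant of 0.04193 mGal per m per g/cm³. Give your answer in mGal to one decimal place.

146.0

Δg_SB(A) = 982081.54 − 982384.12 + 0.3086×1128.0 − 0.04193×2.99×1128.0 = -95.90 mGal
Δg_SB(B) = 982147.12 − 982384.12 + 0.3086×1566.9 − 0.04193×2.99×1566.9 = 50.10 mGal
Difference = 50.10 − (-95.90) = 146.00 mGal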